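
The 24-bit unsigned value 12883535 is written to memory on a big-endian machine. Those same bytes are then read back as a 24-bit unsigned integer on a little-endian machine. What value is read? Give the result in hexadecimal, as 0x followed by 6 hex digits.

12883535 in 24-bit hexadecimal is 0xC4964F.
Stored big-endian, the bytes at ascending addresses are C4 96 4F.
Read back as little-endian, the first byte is least significant, giving 0x4F96C4.

0x4F96C4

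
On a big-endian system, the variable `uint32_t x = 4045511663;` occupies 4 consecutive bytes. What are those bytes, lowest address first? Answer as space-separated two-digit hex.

F1 21 9B EF

4045511663 in hexadecimal, padded to 32 bits, is 0xF1219BEF.
Split into bytes (most-significant first): F1 21 9B EF.
In big-endian order the high byte comes first in memory.
So the memory order matches the most-significant-first order: F1 21 9B EF.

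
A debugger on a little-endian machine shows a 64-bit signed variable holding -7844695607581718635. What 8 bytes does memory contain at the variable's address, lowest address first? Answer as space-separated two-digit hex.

Two's complement of -7844695607581718635 in 64 bits: 7844695607581718635 = 0x6CDDF51794F9B86B; invert → 0x93220AE86B064794; add 1 → 0x93220AE86B064795.
Split into bytes (most-significant first): 93 22 0A E8 6B 06 47 95.
Little-endian stores the least-significant byte at the lowest address.
So at ascending addresses the bytes are 95 47 06 6B E8 0A 22 93.

95 47 06 6B E8 0A 22 93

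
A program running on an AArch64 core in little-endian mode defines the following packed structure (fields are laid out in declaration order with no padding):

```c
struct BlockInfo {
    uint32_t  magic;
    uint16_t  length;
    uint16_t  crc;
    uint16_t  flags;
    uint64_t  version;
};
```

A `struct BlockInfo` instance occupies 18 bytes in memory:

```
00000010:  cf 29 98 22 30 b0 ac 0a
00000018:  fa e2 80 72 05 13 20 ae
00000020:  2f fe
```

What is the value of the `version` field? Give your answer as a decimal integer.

18316049662320407168

`version` follows `magic` (4 B), `length` (2 B), `crc` (2 B), `flags` (2 B), so it starts at offset 4 + 2 + 2 + 2 = 10 and occupies 8 bytes.
Bytes at offsets 10..17: 80 72 05 13 20 AE 2F FE.
In little-endian order the low byte comes first in memory.
Reassemble most-significant byte first: FE 2F AE 20 13 05 72 80 → 0xFE2FAE2013057280.
0xFE2FAE2013057280 = 18316049662320407168.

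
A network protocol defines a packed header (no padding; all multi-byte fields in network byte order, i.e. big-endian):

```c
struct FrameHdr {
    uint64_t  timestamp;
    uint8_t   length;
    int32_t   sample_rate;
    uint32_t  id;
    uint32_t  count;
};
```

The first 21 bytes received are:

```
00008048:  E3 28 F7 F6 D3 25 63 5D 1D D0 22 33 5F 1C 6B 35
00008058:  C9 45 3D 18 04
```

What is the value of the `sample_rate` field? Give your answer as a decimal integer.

-803064993

`sample_rate` follows `timestamp` (8 B), `length` (1 B), so it starts at offset 8 + 1 = 9 and occupies 4 bytes.
Bytes at offsets 9..12: D0 22 33 5F.
Big-endian: lowest address holds the most-significant byte.
The bytes are already most-significant first: 0xD022335F.
Top bit is set, so as a signed 32-bit value this is 0xD022335F − 2^32 = -803064993.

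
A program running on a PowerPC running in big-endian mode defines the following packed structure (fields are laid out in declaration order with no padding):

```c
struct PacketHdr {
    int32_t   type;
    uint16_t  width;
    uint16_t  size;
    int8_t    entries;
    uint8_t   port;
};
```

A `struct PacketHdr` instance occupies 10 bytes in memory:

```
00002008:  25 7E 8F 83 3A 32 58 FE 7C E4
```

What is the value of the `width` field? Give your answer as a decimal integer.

14898

`width` follows `type` (4 bytes), so it starts at byte offset 4 and occupies 2 bytes.
Bytes at offsets 4..5: 3A 32.
Big-endian stores the most-significant byte at the lowest address.
The bytes are already most-significant first: 0x3A32.
0x3A32 = 14898.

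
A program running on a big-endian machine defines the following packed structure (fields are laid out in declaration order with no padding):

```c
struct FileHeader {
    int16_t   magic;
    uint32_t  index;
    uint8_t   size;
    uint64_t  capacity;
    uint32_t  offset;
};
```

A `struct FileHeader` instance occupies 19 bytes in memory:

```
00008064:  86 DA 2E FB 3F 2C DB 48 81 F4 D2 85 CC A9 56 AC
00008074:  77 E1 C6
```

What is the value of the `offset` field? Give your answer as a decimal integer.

2893537734

`offset` follows `magic` (2 B), `index` (4 B), `size` (1 B), `capacity` (8 B), so it starts at offset 2 + 4 + 1 + 8 = 15 and occupies 4 bytes.
Bytes at offsets 15..18: AC 77 E1 C6.
Big-endian: lowest address holds the most-significant byte.
The bytes are already most-significant first: 0xAC77E1C6.
0xAC77E1C6 = 2893537734.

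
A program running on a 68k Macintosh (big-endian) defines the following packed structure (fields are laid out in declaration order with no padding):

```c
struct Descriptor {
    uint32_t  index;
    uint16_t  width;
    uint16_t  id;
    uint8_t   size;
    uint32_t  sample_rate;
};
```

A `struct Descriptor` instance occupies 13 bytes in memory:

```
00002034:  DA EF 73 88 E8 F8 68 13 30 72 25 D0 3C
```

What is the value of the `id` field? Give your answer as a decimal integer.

`id` follows `index` (4 B), `width` (2 B), so it starts at offset 4 + 2 = 6 and occupies 2 bytes.
Bytes at offsets 6..7: 68 13.
Big-endian: lowest address holds the most-significant byte.
The bytes are already most-significant first: 0x6813.
0x6813 = 26643.

26643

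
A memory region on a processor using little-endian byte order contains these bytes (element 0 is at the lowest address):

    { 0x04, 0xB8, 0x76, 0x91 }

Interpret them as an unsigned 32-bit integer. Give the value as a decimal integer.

In little-endian order the low byte comes first in memory.
Reassemble most-significant byte first: 91 76 B8 04 → 0x9176B804.
0x9176B804 = 2440476676.

2440476676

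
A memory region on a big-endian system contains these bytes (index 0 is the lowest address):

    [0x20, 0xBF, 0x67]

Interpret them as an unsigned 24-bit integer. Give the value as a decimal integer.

In big-endian order the high byte comes first in memory.
The bytes are already most-significant first: 0x20BF67.
0x20BF67 = 2146151.

2146151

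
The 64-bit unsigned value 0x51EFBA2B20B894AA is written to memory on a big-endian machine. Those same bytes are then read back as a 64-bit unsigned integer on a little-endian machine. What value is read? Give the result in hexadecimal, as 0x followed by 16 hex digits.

Stored big-endian, the bytes at ascending addresses are 51 EF BA 2B 20 B8 94 AA.
Read back as little-endian, the first byte is least significant, giving 0xAA94B8202BBAEF51.

0xAA94B8202BBAEF51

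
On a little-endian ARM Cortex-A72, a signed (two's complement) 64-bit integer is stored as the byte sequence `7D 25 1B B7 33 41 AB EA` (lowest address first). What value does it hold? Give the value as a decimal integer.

Little-endian: lowest address holds the least-significant byte.
Reassemble most-significant byte first: EA AB 41 33 B7 1B 25 7D → 0xEAAB4133B71B257D.
Top bit is set, so as a signed 64-bit value this is 0xEAAB4133B71B257D − 2^64 = -1537063157445745283.

-1537063157445745283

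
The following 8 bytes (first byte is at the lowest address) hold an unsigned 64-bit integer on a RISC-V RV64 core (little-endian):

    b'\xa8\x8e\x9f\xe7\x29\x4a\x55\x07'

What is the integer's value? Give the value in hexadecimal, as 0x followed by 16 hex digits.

0x07554A29E79F8EA8

Little-endian: lowest address holds the least-significant byte.
Reassemble most-significant byte first: 07 55 4A 29 E7 9F 8E A8 → 0x07554A29E79F8EA8.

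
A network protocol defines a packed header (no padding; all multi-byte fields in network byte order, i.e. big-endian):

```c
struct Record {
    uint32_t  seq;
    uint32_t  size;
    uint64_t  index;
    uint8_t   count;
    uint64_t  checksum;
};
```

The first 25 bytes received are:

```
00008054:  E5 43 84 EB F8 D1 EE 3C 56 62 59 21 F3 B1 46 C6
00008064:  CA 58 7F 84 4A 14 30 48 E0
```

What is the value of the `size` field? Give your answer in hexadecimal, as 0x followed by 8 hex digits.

0xF8D1EE3C

`size` follows `seq` (4 bytes), so it starts at byte offset 4 and occupies 4 bytes.
Bytes at offsets 4..7: F8 D1 EE 3C.
Big-endian: lowest address holds the most-significant byte.
The bytes are already most-significant first: 0xF8D1EE3C.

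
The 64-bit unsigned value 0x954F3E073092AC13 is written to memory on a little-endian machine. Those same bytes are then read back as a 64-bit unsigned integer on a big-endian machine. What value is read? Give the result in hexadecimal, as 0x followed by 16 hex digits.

0x13AC9230073E4F95

Stored little-endian, the bytes at ascending addresses are 13 AC 92 30 07 3E 4F 95.
Read back as big-endian, the last byte is least significant, giving 0x13AC9230073E4F95.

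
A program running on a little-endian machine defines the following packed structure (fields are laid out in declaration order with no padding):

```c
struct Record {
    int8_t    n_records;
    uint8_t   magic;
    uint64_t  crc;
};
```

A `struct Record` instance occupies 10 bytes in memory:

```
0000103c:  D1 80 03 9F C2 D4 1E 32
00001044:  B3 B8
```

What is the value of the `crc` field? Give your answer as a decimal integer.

`crc` follows `n_records` (1 B), `magic` (1 B), so it starts at offset 1 + 1 = 2 and occupies 8 bytes.
Bytes at offsets 2..9: 03 9F C2 D4 1E 32 B3 B8.
Little-endian: lowest address holds the least-significant byte.
Reassemble most-significant byte first: B8 B3 32 1E D4 C2 9F 03 → 0xB8B3321ED4C29F03.
0xB8B3321ED4C29F03 = 13309036431809879811.

13309036431809879811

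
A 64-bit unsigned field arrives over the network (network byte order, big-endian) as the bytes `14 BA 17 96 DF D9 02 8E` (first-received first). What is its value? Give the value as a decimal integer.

1493532163194815118

Big-endian stores the most-significant byte at the lowest address.
The bytes are already most-significant first: 0x14BA1796DFD9028E.
0x14BA1796DFD9028E = 1493532163194815118.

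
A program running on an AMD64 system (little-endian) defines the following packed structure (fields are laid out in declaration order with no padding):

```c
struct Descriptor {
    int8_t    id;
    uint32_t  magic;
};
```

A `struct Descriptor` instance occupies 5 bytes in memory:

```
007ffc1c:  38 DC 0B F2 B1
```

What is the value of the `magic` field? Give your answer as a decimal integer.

`magic` follows `id` (1 byte), so it starts at byte offset 1 and occupies 4 bytes.
Bytes at offsets 1..4: DC 0B F2 B1.
Little-endian: lowest address holds the least-significant byte.
Reassemble most-significant byte first: B1 F2 0B DC → 0xB1F20BDC.
0xB1F20BDC = 2985429980.

2985429980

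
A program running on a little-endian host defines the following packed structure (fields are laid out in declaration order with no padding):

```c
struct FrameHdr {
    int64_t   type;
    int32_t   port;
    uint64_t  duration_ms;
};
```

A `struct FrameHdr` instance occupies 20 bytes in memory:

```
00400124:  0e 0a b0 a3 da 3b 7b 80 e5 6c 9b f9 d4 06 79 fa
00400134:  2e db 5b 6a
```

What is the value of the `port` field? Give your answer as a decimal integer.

`port` follows `type` (8 bytes), so it starts at byte offset 8 and occupies 4 bytes.
Bytes at offsets 8..11: E5 6C 9B F9.
Little-endian stores the least-significant byte at the lowest address.
Reassemble most-significant byte first: F9 9B 6C E5 → 0xF99B6CE5.
Top bit is set, so as a signed 32-bit value this is 0xF99B6CE5 − 2^32 = -107254555.

-107254555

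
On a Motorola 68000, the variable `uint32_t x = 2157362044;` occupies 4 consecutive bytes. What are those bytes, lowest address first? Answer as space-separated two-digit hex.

80 96 BB 7C

2157362044 in hexadecimal, padded to 32 bits, is 0x8096BB7C.
Split into bytes (most-significant first): 80 96 BB 7C.
Big-endian stores the most-significant byte at the lowest address.
So the memory order matches the most-significant-first order: 80 96 BB 7C.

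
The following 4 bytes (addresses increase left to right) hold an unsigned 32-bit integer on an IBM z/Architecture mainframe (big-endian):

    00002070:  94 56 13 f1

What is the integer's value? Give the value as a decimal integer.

Big-endian stores the most-significant byte at the lowest address.
The bytes are already most-significant first: 0x945613F1.
0x945613F1 = 2488669169.

2488669169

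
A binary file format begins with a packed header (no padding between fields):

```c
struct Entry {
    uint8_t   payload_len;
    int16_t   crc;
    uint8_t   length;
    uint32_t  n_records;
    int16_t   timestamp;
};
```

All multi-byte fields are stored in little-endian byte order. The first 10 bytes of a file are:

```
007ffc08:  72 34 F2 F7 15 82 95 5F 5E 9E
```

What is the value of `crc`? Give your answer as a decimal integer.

`crc` follows `payload_len` (1 byte), so it starts at byte offset 1 and occupies 2 bytes.
Bytes at offsets 1..2: 34 F2.
Little-endian stores the least-significant byte at the lowest address.
Reassemble most-significant byte first: F2 34 → 0xF234.
Top bit is set, so as a signed 16-bit value this is 0xF234 − 2^16 = -3532.

-3532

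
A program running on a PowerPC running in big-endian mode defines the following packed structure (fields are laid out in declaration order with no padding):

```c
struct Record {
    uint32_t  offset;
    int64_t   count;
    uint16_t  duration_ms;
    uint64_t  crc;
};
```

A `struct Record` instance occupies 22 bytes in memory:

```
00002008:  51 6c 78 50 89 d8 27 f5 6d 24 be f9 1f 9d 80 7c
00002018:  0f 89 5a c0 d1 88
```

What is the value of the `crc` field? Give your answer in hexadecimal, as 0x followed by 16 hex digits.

0x807C0F895AC0D188

`crc` follows `offset` (4 B), `count` (8 B), `duration_ms` (2 B), so it starts at offset 4 + 8 + 2 = 14 and occupies 8 bytes.
Bytes at offsets 14..21: 80 7C 0F 89 5A C0 D1 88.
In big-endian order the high byte comes first in memory.
The bytes are already most-significant first: 0x807C0F895AC0D188.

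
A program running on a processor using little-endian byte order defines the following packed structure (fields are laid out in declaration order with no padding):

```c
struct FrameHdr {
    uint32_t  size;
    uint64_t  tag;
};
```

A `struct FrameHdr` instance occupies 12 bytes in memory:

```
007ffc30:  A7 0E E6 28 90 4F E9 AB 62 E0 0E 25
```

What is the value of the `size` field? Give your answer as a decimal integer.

686165671

`size` is the first field, at byte offset 0, occupying 4 bytes.
Bytes at offsets 0..3: A7 0E E6 28.
In little-endian order the low byte comes first in memory.
Reassemble most-significant byte first: 28 E6 0E A7 → 0x28E60EA7.
0x28E60EA7 = 686165671.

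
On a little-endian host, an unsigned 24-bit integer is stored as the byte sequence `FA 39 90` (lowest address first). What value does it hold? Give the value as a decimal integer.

Little-endian: lowest address holds the least-significant byte.
Reassemble most-significant byte first: 90 39 FA → 0x9039FA.
0x9039FA = 9452026.

9452026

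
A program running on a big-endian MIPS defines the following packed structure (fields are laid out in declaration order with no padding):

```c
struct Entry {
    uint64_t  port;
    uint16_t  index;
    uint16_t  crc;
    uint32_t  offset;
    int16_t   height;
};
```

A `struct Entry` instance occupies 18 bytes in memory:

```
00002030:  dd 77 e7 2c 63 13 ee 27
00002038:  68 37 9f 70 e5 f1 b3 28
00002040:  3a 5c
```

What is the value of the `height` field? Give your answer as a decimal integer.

14940

`height` follows `port` (8 B), `index` (2 B), `crc` (2 B), `offset` (4 B), so it starts at offset 8 + 2 + 2 + 4 = 16 and occupies 2 bytes.
Bytes at offsets 16..17: 3A 5C.
In big-endian order the high byte comes first in memory.
The bytes are already most-significant first: 0x3A5C.
0x3A5C = 14940.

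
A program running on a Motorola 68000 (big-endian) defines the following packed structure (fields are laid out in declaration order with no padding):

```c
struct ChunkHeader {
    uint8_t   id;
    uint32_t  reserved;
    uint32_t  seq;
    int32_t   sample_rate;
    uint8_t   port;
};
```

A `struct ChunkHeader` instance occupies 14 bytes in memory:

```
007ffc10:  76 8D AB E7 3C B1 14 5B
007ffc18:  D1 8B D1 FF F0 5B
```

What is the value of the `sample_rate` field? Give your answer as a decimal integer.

-1949171728

`sample_rate` follows `id` (1 B), `reserved` (4 B), `seq` (4 B), so it starts at offset 1 + 4 + 4 = 9 and occupies 4 bytes.
Bytes at offsets 9..12: 8B D1 FF F0.
Big-endian: lowest address holds the most-significant byte.
The bytes are already most-significant first: 0x8BD1FFF0.
Top bit is set, so as a signed 32-bit value this is 0x8BD1FFF0 − 2^32 = -1949171728.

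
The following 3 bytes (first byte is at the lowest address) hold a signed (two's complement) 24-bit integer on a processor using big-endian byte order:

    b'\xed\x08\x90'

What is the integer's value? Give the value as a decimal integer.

In big-endian order the high byte comes first in memory.
The bytes are already most-significant first: 0xED0890.
Top bit is set, so as a signed 24-bit value this is 0xED0890 − 2^24 = -1242992.

-1242992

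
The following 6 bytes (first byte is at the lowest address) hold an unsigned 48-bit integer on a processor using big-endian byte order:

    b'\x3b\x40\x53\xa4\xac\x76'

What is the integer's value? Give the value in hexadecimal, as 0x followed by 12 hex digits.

0x3B4053A4AC76

Big-endian: lowest address holds the most-significant byte.
The bytes are already most-significant first: 0x3B4053A4AC76.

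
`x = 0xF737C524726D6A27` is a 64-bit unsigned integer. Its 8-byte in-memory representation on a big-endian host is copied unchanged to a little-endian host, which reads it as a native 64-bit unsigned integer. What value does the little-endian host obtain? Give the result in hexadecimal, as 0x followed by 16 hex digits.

0x276A6D7224C537F7

Stored big-endian, the bytes at ascending addresses are F7 37 C5 24 72 6D 6A 27.
Read back as little-endian, the first byte is least significant, giving 0x276A6D7224C537F7.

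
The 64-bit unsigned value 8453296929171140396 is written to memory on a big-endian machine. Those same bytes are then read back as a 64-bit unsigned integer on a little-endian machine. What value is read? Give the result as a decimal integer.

8453296929171140396 in 64-bit hexadecimal is 0x755024C504256F2C.
Stored big-endian, the bytes at ascending addresses are 75 50 24 C5 04 25 6F 2C.
Read back as little-endian, the first byte is least significant, giving 0x2C6F2504C5245075.
0x2C6F2504C5245075 = 3201818562501300341.

3201818562501300341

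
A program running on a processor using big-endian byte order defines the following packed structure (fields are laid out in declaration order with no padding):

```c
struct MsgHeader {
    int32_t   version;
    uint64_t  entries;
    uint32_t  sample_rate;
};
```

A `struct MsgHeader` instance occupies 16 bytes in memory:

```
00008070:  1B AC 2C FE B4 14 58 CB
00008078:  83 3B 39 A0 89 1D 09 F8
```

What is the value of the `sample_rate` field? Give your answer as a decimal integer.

2300381688

`sample_rate` follows `version` (4 B), `entries` (8 B), so it starts at offset 4 + 8 = 12 and occupies 4 bytes.
Bytes at offsets 12..15: 89 1D 09 F8.
In big-endian order the high byte comes first in memory.
The bytes are already most-significant first: 0x891D09F8.
0x891D09F8 = 2300381688.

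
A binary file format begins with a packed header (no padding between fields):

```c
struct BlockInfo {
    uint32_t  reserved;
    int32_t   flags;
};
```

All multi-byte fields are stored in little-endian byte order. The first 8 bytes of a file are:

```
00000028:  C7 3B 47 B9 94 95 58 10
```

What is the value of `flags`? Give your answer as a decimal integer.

`flags` follows `reserved` (4 bytes), so it starts at byte offset 4 and occupies 4 bytes.
Bytes at offsets 4..7: 94 95 58 10.
Little-endian: lowest address holds the least-significant byte.
Reassemble most-significant byte first: 10 58 95 94 → 0x10589594.
0x10589594 = 274240916.

274240916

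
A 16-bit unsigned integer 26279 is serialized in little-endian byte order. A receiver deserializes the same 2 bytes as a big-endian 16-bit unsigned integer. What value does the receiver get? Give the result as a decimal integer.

42854

26279 in 16-bit hexadecimal is 0x66A7.
Stored little-endian, the bytes at ascending addresses are A7 66.
Read back as big-endian, the last byte is least significant, giving 0xA766.
0xA766 = 42854.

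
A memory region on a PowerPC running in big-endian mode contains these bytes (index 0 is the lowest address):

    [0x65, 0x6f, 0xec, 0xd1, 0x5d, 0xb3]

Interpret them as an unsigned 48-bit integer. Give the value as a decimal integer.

In big-endian order the high byte comes first in memory.
The bytes are already most-significant first: 0x656FECD15DB3.
0x656FECD15DB3 = 111531388919219.

111531388919219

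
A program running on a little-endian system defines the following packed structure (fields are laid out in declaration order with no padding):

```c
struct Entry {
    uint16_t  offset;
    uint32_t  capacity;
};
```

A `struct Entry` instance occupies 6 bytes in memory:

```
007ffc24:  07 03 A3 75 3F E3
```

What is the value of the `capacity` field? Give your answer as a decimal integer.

3812586915

`capacity` follows `offset` (2 bytes), so it starts at byte offset 2 and occupies 4 bytes.
Bytes at offsets 2..5: A3 75 3F E3.
In little-endian order the low byte comes first in memory.
Reassemble most-significant byte first: E3 3F 75 A3 → 0xE33F75A3.
0xE33F75A3 = 3812586915.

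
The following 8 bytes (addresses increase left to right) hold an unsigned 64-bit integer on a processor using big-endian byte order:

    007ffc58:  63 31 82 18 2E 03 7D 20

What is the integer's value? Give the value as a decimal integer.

7147637123976494368

Big-endian: lowest address holds the most-significant byte.
The bytes are already most-significant first: 0x633182182E037D20.
0x633182182E037D20 = 7147637123976494368.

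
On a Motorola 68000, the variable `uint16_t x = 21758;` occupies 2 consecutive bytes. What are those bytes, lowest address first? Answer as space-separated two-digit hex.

54 FE

21758 in hexadecimal, padded to 16 bits, is 0x54FE.
Split into bytes (most-significant first): 54 FE.
In big-endian order the high byte comes first in memory.
So the memory order matches the most-significant-first order: 54 FE.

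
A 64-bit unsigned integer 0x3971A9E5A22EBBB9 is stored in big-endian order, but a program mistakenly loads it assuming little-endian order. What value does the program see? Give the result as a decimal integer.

Stored big-endian, the bytes at ascending addresses are 39 71 A9 E5 A2 2E BB B9.
Read back as little-endian, the first byte is least significant, giving 0xB9BB2EA2E5A97139.
0xB9BB2EA2E5A97139 = 13383341994834227513.

13383341994834227513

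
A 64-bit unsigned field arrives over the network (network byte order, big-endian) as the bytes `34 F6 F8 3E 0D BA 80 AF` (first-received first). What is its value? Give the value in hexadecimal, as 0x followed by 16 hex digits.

In big-endian order the high byte comes first in memory.
The bytes are already most-significant first: 0x34F6F83E0DBA80AF.

0x34F6F83E0DBA80AF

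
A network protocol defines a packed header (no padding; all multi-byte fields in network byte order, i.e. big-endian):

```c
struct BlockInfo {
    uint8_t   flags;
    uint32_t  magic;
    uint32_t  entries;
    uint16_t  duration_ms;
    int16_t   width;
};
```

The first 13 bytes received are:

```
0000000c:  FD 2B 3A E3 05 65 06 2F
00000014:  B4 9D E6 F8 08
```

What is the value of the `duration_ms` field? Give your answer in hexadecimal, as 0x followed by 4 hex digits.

`duration_ms` follows `flags` (1 B), `magic` (4 B), `entries` (4 B), so it starts at offset 1 + 4 + 4 = 9 and occupies 2 bytes.
Bytes at offsets 9..10: 9D E6.
Big-endian stores the most-significant byte at the lowest address.
The bytes are already most-significant first: 0x9DE6.

0x9DE6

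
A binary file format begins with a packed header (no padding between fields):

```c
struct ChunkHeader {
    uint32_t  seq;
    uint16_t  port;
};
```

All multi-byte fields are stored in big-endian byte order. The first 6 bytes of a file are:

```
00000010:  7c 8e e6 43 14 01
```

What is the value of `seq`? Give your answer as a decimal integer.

`seq` is the first field, at byte offset 0, occupying 4 bytes.
Bytes at offsets 0..3: 7C 8E E6 43.
Big-endian stores the most-significant byte at the lowest address.
The bytes are already most-significant first: 0x7C8EE643.
0x7C8EE643 = 2089739843.

2089739843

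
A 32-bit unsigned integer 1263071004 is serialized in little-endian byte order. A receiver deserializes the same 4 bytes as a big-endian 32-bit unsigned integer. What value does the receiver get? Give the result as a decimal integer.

1263071004 in 32-bit hexadecimal is 0x4B48EF1C.
Stored little-endian, the bytes at ascending addresses are 1C EF 48 4B.
Read back as big-endian, the last byte is least significant, giving 0x1CEF484B.
0x1CEF484B = 485443659.

485443659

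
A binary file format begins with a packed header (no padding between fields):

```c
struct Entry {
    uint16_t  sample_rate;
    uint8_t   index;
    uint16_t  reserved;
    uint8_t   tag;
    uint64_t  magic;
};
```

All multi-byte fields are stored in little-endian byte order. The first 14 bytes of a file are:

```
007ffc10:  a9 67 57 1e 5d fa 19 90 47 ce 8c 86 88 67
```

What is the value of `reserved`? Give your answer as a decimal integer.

`reserved` follows `sample_rate` (2 B), `index` (1 B), so it starts at offset 2 + 1 = 3 and occupies 2 bytes.
Bytes at offsets 3..4: 1E 5D.
Little-endian: lowest address holds the least-significant byte.
Reassemble most-significant byte first: 5D 1E → 0x5D1E.
0x5D1E = 23838.

23838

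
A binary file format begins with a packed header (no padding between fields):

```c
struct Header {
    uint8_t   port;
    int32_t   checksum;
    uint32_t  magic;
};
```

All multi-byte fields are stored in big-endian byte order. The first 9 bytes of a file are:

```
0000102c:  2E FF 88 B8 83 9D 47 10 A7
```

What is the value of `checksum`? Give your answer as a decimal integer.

-7817085

`checksum` follows `port` (1 byte), so it starts at byte offset 1 and occupies 4 bytes.
Bytes at offsets 1..4: FF 88 B8 83.
In big-endian order the high byte comes first in memory.
The bytes are already most-significant first: 0xFF88B883.
Top bit is set, so as a signed 32-bit value this is 0xFF88B883 − 2^32 = -7817085.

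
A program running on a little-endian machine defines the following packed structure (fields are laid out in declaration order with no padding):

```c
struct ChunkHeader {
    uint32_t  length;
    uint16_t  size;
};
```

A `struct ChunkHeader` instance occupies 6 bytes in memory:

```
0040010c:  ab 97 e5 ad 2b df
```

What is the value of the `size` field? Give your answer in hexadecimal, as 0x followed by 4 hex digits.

`size` follows `length` (4 bytes), so it starts at byte offset 4 and occupies 2 bytes.
Bytes at offsets 4..5: 2B DF.
In little-endian order the low byte comes first in memory.
Reassemble most-significant byte first: DF 2B → 0xDF2B.

0xDF2B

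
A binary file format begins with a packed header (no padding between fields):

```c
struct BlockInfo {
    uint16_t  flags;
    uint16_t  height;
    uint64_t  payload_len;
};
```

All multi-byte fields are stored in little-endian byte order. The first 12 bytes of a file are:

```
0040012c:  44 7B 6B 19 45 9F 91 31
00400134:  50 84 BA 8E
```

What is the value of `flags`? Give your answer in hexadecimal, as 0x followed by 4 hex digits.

0x7B44

`flags` is the first field, at byte offset 0, occupying 2 bytes.
Bytes at offsets 0..1: 44 7B.
In little-endian order the low byte comes first in memory.
Reassemble most-significant byte first: 7B 44 → 0x7B44.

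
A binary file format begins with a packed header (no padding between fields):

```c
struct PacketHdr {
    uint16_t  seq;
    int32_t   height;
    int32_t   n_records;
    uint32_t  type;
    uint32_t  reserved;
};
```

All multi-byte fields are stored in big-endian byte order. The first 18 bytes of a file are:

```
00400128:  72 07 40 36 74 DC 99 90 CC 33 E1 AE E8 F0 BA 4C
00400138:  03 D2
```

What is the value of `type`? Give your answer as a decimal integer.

`type` follows `seq` (2 B), `height` (4 B), `n_records` (4 B), so it starts at offset 2 + 4 + 4 = 10 and occupies 4 bytes.
Bytes at offsets 10..13: E1 AE E8 F0.
Big-endian stores the most-significant byte at the lowest address.
The bytes are already most-significant first: 0xE1AEE8F0.
0xE1AEE8F0 = 3786336496.

3786336496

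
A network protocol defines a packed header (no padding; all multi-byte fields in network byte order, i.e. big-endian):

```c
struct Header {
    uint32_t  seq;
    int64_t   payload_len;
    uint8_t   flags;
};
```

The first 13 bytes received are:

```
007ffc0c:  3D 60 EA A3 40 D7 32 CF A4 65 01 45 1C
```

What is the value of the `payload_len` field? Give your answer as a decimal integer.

4672259005817880901

`payload_len` follows `seq` (4 bytes), so it starts at byte offset 4 and occupies 8 bytes.
Bytes at offsets 4..11: 40 D7 32 CF A4 65 01 45.
In big-endian order the high byte comes first in memory.
The bytes are already most-significant first: 0x40D732CFA4650145.
0x40D732CFA4650145 = 4672259005817880901.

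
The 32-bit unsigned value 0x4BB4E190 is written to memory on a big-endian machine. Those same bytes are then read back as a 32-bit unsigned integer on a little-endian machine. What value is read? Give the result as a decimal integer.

2430710859

Stored big-endian, the bytes at ascending addresses are 4B B4 E1 90.
Read back as little-endian, the first byte is least significant, giving 0x90E1B44B.
0x90E1B44B = 2430710859.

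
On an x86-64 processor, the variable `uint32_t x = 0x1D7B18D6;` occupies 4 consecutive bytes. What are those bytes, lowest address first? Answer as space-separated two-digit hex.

D6 18 7B 1D

Split into bytes (most-significant first): 1D 7B 18 D6.
Little-endian stores the least-significant byte at the lowest address.
So at ascending addresses the bytes are D6 18 7B 1D.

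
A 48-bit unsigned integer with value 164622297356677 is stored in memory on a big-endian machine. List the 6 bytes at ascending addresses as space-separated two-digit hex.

164622297356677 in hexadecimal, padded to 48 bits, is 0x95B91D8E5985.
Split into bytes (most-significant first): 95 B9 1D 8E 59 85.
Big-endian: lowest address holds the most-significant byte.
So the memory order matches the most-significant-first order: 95 B9 1D 8E 59 85.

95 B9 1D 8E 59 85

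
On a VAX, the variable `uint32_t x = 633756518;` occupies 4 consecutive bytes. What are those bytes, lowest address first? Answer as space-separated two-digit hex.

633756518 in hexadecimal, padded to 32 bits, is 0x25C65B66.
Split into bytes (most-significant first): 25 C6 5B 66.
In little-endian order the low byte comes first in memory.
So at ascending addresses the bytes are 66 5B C6 25.

66 5B C6 25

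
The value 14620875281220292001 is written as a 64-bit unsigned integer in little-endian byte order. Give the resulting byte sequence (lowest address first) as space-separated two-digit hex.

A1 CD 6C 82 9A C8 E7 CA

14620875281220292001 in hexadecimal, padded to 64 bits, is 0xCAE7C89A826CCDA1.
Split into bytes (most-significant first): CA E7 C8 9A 82 6C CD A1.
In little-endian order the low byte comes first in memory.
So at ascending addresses the bytes are A1 CD 6C 82 9A C8 E7 CA.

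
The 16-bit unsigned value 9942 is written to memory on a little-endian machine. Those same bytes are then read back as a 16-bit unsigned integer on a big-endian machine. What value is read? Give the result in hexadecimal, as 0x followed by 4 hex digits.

9942 in 16-bit hexadecimal is 0x26D6.
Stored little-endian, the bytes at ascending addresses are D6 26.
Read back as big-endian, the last byte is least significant, giving 0xD626.

0xD626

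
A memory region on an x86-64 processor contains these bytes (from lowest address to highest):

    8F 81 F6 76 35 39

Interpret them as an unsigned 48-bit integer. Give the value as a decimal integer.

62901791916431

Little-endian: lowest address holds the least-significant byte.
Reassemble most-significant byte first: 39 35 76 F6 81 8F → 0x393576F6818F.
0x393576F6818F = 62901791916431.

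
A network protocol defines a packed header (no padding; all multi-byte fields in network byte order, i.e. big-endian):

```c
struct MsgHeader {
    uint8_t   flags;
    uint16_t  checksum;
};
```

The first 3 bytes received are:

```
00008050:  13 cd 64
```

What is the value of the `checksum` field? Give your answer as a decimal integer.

52580

`checksum` follows `flags` (1 byte), so it starts at byte offset 1 and occupies 2 bytes.
Bytes at offsets 1..2: CD 64.
Big-endian stores the most-significant byte at the lowest address.
The bytes are already most-significant first: 0xCD64.
0xCD64 = 52580.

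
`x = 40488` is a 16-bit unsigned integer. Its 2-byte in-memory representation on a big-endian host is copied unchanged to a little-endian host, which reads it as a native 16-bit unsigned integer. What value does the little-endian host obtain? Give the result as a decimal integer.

10398

40488 in 16-bit hexadecimal is 0x9E28.
Stored big-endian, the bytes at ascending addresses are 9E 28.
Read back as little-endian, the first byte is least significant, giving 0x289E.
0x289E = 10398.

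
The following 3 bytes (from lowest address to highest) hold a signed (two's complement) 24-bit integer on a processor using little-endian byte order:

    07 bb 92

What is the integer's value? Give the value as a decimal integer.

-7161081

Little-endian: lowest address holds the least-significant byte.
Reassemble most-significant byte first: 92 BB 07 → 0x92BB07.
Top bit is set, so as a signed 24-bit value this is 0x92BB07 − 2^24 = -7161081.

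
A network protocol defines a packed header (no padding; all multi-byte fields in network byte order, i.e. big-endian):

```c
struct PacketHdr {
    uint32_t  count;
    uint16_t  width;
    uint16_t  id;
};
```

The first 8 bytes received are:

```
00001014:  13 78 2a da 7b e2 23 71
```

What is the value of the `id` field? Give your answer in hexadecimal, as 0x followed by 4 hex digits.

`id` follows `count` (4 B), `width` (2 B), so it starts at offset 4 + 2 = 6 and occupies 2 bytes.
Bytes at offsets 6..7: 23 71.
Big-endian: lowest address holds the most-significant byte.
The bytes are already most-significant first: 0x2371.

0x2371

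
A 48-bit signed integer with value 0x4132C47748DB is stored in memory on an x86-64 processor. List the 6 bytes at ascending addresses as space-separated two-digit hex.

DB 48 77 C4 32 41

Split into bytes (most-significant first): 41 32 C4 77 48 DB.
In little-endian order the low byte comes first in memory.
So at ascending addresses the bytes are DB 48 77 C4 32 41.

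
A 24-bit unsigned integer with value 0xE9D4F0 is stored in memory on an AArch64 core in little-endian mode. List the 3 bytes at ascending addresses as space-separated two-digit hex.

F0 D4 E9

Split into bytes (most-significant first): E9 D4 F0.
Little-endian: lowest address holds the least-significant byte.
So at ascending addresses the bytes are F0 D4 E9.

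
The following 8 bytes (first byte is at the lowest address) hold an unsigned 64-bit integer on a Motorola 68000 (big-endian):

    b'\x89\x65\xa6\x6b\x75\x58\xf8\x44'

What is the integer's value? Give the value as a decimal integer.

9900502336304379972

In big-endian order the high byte comes first in memory.
The bytes are already most-significant first: 0x8965A66B7558F844.
0x8965A66B7558F844 = 9900502336304379972.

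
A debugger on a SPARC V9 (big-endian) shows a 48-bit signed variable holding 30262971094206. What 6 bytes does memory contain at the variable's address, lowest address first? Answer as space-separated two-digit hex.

1B 86 25 A4 54 BE

30262971094206 in hexadecimal, padded to 48 bits, is 0x1B8625A454BE.
Split into bytes (most-significant first): 1B 86 25 A4 54 BE.
Big-endian stores the most-significant byte at the lowest address.
So the memory order matches the most-significant-first order: 1B 86 25 A4 54 BE.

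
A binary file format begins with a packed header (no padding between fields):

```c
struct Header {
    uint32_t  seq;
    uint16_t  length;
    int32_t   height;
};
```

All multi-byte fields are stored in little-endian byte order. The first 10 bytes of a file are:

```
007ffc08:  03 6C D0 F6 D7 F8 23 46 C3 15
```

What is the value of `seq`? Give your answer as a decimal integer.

4140854275

`seq` is the first field, at byte offset 0, occupying 4 bytes.
Bytes at offsets 0..3: 03 6C D0 F6.
Little-endian stores the least-significant byte at the lowest address.
Reassemble most-significant byte first: F6 D0 6C 03 → 0xF6D06C03.
0xF6D06C03 = 4140854275.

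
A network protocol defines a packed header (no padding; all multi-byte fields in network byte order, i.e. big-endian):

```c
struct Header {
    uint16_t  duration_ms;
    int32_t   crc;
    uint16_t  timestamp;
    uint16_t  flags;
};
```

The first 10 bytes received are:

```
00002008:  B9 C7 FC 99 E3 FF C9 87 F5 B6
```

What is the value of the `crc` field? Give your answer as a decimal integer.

`crc` follows `duration_ms` (2 bytes), so it starts at byte offset 2 and occupies 4 bytes.
Bytes at offsets 2..5: FC 99 E3 FF.
In big-endian order the high byte comes first in memory.
The bytes are already most-significant first: 0xFC99E3FF.
Top bit is set, so as a signed 32-bit value this is 0xFC99E3FF − 2^32 = -57023489.

-57023489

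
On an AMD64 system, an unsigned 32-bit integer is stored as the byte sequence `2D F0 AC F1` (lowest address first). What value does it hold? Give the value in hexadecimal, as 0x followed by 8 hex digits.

In little-endian order the low byte comes first in memory.
Reassemble most-significant byte first: F1 AC F0 2D → 0xF1ACF02D.

0xF1ACF02D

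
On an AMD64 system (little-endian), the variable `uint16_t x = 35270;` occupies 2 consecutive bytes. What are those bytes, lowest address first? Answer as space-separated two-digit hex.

35270 in hexadecimal, padded to 16 bits, is 0x89C6.
Split into bytes (most-significant first): 89 C6.
Little-endian stores the least-significant byte at the lowest address.
So at ascending addresses the bytes are C6 89.

C6 89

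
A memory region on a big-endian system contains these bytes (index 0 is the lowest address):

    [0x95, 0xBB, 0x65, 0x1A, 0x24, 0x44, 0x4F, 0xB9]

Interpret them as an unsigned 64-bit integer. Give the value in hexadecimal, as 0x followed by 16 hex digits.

Big-endian: lowest address holds the most-significant byte.
The bytes are already most-significant first: 0x95BB651A24444FB9.

0x95BB651A24444FB9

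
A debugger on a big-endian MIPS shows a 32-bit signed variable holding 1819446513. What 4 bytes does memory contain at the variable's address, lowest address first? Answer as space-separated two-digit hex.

6C 72 8C F1

1819446513 in hexadecimal, padded to 32 bits, is 0x6C728CF1.
Split into bytes (most-significant first): 6C 72 8C F1.
Big-endian stores the most-significant byte at the lowest address.
So the memory order matches the most-significant-first order: 6C 72 8C F1.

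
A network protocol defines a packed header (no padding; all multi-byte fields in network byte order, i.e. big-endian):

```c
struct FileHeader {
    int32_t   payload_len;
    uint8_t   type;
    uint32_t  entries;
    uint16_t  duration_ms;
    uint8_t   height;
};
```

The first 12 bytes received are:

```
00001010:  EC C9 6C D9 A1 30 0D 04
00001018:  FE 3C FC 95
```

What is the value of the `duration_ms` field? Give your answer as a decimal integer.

`duration_ms` follows `payload_len` (4 B), `type` (1 B), `entries` (4 B), so it starts at offset 4 + 1 + 4 = 9 and occupies 2 bytes.
Bytes at offsets 9..10: 3C FC.
Big-endian: lowest address holds the most-significant byte.
The bytes are already most-significant first: 0x3CFC.
0x3CFC = 15612.

15612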